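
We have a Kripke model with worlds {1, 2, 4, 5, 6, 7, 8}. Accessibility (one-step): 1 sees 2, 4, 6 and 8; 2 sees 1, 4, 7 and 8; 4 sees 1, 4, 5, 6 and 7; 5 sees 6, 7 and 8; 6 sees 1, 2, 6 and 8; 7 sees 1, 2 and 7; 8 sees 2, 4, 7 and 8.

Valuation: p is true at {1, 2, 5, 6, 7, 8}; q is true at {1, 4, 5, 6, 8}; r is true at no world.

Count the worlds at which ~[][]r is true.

1: [][]r is F. ✓
2: [][]r is F. ✓
4: [][]r is F. ✓
5: [][]r is F. ✓
6: [][]r is F. ✓
7: [][]r is F. ✓
8: [][]r is F. ✓
Satisfying worlds: {1, 2, 4, 5, 6, 7, 8}.

7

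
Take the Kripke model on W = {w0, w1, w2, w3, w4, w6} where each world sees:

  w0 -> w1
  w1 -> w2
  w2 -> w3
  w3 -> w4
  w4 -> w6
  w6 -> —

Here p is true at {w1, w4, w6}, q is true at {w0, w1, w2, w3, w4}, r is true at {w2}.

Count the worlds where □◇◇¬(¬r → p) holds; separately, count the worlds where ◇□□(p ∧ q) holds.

2 and 3

For □◇◇¬(¬r → p):
w0: successors {w1}; ◇◇¬(¬r → p) there: w1:T. ✓
w1: successors {w2}; ◇◇¬(¬r → p) there: w2:F. ✗
w2: successors {w3}; ◇◇¬(¬r → p) there: w3:F. ✗
w3: successors {w4}; ◇◇¬(¬r → p) there: w4:F. ✗
w4: successors {w6}; ◇◇¬(¬r → p) there: w6:F. ✗
w6: no successors, so □◇◇¬(¬r → p) holds vacuously. ✓
— 2 worlds.
For ◇□□(p ∧ q):
w0: successors {w1}; □□(p ∧ q) there: w1:F. ✗
w1: successors {w2}; □□(p ∧ q) there: w2:T. ✓
w2: successors {w3}; □□(p ∧ q) there: w3:F. ✗
w3: successors {w4}; □□(p ∧ q) there: w4:T. ✓
w4: successors {w6}; □□(p ∧ q) there: w6:T. ✓
w6: no successors, so ◇□□(p ∧ q) fails. ✗
— 3 worlds.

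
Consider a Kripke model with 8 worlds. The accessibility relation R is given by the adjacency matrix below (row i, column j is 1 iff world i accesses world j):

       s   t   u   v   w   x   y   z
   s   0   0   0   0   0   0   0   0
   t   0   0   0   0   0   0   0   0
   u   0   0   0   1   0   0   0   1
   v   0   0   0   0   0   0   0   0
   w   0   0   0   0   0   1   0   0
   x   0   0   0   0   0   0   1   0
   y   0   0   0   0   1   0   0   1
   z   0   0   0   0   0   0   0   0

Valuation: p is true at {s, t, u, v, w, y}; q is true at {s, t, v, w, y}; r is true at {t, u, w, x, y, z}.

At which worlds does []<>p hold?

s: no successors, so []<>p holds vacuously. ✓
t: no successors, so []<>p holds vacuously. ✓
u: successors {v, z}; <>p there: v:F, z:F. ✗
v: no successors, so []<>p holds vacuously. ✓
w: successors {x}; <>p there: x:T. ✓
x: successors {y}; <>p there: y:T. ✓
y: successors {w, z}; <>p there: w:F, z:F. ✗
z: no successors, so []<>p holds vacuously. ✓

{s, t, v, w, x, z}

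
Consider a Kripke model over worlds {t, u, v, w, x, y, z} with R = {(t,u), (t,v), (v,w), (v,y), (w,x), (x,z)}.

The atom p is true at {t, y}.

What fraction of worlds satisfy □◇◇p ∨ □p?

3/7

t: □◇◇p is F, □p is F. ✗
u: □◇◇p is T, □p is T. ✓
v: □◇◇p is F, □p is F. ✗
w: □◇◇p is F, □p is F. ✗
x: □◇◇p is F, □p is F. ✗
y: □◇◇p is T, □p is T. ✓
z: □◇◇p is T, □p is T. ✓
That's 3 of 7 worlds, so 3/7.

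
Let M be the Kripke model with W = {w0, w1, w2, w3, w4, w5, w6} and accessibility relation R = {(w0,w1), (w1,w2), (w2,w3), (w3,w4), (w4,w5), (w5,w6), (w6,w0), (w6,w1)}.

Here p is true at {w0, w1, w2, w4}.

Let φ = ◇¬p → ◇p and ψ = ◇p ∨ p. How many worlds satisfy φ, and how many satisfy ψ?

For ◇¬p → ◇p:
w0: ◇¬p is F, ◇p is T. ✓
w1: ◇¬p is F, ◇p is T. ✓
w2: ◇¬p is T, ◇p is F. ✗
w3: ◇¬p is F, ◇p is T. ✓
w4: ◇¬p is T, ◇p is F. ✗
w5: ◇¬p is T, ◇p is F. ✗
w6: ◇¬p is F, ◇p is T. ✓
— 4 worlds.
For ◇p ∨ p:
w0: ◇p is T, p is T. ✓
w1: ◇p is T, p is T. ✓
w2: ◇p is F, p is T. ✓
w3: ◇p is T, p is F. ✓
w4: ◇p is F, p is T. ✓
w5: ◇p is F, p is F. ✗
w6: ◇p is T, p is F. ✓
— 6 worlds.

4 and 6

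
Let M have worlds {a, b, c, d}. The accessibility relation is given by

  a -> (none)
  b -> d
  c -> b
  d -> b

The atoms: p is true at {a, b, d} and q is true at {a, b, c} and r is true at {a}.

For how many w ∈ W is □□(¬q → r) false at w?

2

a: no successors, so □□(¬q → r) holds vacuously. ✓
b: successors {d}; □(¬q → r) there: d:T. ✓
c: successors {b}; □(¬q → r) there: b:F. ✗
d: successors {b}; □(¬q → r) there: b:F. ✗
Satisfying worlds: {a, b}.
So □□(¬q → r) fails at the other 2 worlds.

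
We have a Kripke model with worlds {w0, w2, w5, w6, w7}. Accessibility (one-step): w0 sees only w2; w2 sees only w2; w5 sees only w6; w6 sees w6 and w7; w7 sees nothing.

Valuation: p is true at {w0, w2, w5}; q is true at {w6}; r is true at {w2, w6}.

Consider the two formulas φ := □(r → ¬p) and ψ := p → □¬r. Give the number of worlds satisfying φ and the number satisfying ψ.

For □(r → ¬p):
w0: successors {w2}; r → ¬p there: w2:F. ✗
w2: successors {w2}; r → ¬p there: w2:F. ✗
w5: successors {w6}; r → ¬p there: w6:T. ✓
w6: successors {w6, w7}; r → ¬p there: w6:T, w7:T. ✓
w7: no successors, so □(r → ¬p) holds vacuously. ✓
— 3 worlds.
For p → □¬r:
w0: p is T, □¬r is F. ✗
w2: p is T, □¬r is F. ✗
w5: p is T, □¬r is F. ✗
w6: p is F, □¬r is F. ✓
w7: p is F, □¬r is T. ✓
— 2 worlds.

3 and 2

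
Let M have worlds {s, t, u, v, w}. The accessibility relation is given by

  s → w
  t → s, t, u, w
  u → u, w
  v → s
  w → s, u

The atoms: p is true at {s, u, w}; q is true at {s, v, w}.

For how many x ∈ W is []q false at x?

3

s: successors {w}; q there: w:T. ✓
t: successors {s, t, u, w}; q there: s:T, t:F, u:F, w:T. ✗
u: successors {u, w}; q there: u:F, w:T. ✗
v: successors {s}; q there: s:T. ✓
w: successors {s, u}; q there: s:T, u:F. ✗
Satisfying worlds: {s, v}.
So []q fails at the other 3 worlds.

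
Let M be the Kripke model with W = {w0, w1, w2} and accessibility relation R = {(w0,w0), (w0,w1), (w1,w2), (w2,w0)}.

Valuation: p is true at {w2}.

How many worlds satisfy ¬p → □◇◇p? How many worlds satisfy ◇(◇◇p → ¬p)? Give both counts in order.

1 and 3

For ¬p → □◇◇p:
w0: ¬p is T, □◇◇p is F. ✗
w1: ¬p is T, □◇◇p is F. ✗
w2: ¬p is F, □◇◇p is T. ✓
— 1 world.
For ◇(◇◇p → ¬p):
w0: successors {w0, w1}; ◇◇p → ¬p there: w0:T, w1:T. ✓
w1: successors {w2}; ◇◇p → ¬p there: w2:T. ✓
w2: successors {w0}; ◇◇p → ¬p there: w0:T. ✓
— 3 worlds.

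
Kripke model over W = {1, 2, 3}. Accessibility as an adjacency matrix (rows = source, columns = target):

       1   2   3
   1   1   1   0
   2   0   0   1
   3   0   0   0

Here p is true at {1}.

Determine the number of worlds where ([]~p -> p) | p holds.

1

1: []~p -> p is T, p is T. ✓
2: []~p -> p is F, p is F. ✗
3: []~p -> p is F, p is F. ✗
Satisfying worlds: {1}.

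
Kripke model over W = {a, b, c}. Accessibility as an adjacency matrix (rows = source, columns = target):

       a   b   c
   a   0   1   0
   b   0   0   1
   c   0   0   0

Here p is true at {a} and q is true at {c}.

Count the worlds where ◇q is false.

a: successors {b}; q there: b:F. ✗
b: successors {c}; q there: c:T. ✓
c: no successors, so ◇q fails. ✗
Satisfying worlds: {b}.
So ◇q fails at the other 2 worlds.

2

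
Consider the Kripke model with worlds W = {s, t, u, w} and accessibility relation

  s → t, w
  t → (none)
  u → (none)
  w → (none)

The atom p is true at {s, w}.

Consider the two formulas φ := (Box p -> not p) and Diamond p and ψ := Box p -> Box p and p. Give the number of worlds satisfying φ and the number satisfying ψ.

1 and 2

For (Box p -> not p) and Diamond p:
s: Box p -> not p is T, Diamond p is T. ✓
t: Box p -> not p is T, Diamond p is F. ✗
u: Box p -> not p is T, Diamond p is F. ✗
w: Box p -> not p is F, Diamond p is F. ✗
— 1 world.
For Box p -> Box p and p:
s: Box p is F, Box p and p is F. ✓
t: Box p is T, Box p and p is F. ✗
u: Box p is T, Box p and p is F. ✗
w: Box p is T, Box p and p is T. ✓
— 2 worlds.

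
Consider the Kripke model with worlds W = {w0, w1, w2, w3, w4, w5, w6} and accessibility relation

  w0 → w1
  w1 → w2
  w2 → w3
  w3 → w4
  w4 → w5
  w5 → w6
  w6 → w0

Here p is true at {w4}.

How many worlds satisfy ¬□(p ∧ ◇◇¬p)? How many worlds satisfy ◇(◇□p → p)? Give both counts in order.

For ¬□(p ∧ ◇◇¬p):
w0: □(p ∧ ◇◇¬p) is F. ✓
w1: □(p ∧ ◇◇¬p) is F. ✓
w2: □(p ∧ ◇◇¬p) is F. ✓
w3: □(p ∧ ◇◇¬p) is T. ✗
w4: □(p ∧ ◇◇¬p) is F. ✓
w5: □(p ∧ ◇◇¬p) is F. ✓
w6: □(p ∧ ◇◇¬p) is F. ✓
— 6 worlds.
For ◇(◇□p → p):
w0: successors {w1}; ◇□p → p there: w1:T. ✓
w1: successors {w2}; ◇□p → p there: w2:F. ✗
w2: successors {w3}; ◇□p → p there: w3:T. ✓
w3: successors {w4}; ◇□p → p there: w4:T. ✓
w4: successors {w5}; ◇□p → p there: w5:T. ✓
w5: successors {w6}; ◇□p → p there: w6:T. ✓
w6: successors {w0}; ◇□p → p there: w0:T. ✓
— 6 worlds.

6 and 6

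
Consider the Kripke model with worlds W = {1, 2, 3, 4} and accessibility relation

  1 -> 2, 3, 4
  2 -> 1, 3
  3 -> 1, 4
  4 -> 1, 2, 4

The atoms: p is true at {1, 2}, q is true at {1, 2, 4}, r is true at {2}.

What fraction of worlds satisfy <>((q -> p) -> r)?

1: successors {2, 3, 4}; (q -> p) -> r there: 2:T, 3:F, 4:T. ✓
2: successors {1, 3}; (q -> p) -> r there: 1:F, 3:F. ✗
3: successors {1, 4}; (q -> p) -> r there: 1:F, 4:T. ✓
4: successors {1, 2, 4}; (q -> p) -> r there: 1:F, 2:T, 4:T. ✓
That's 3 of 4 worlds, so 3/4.

3/4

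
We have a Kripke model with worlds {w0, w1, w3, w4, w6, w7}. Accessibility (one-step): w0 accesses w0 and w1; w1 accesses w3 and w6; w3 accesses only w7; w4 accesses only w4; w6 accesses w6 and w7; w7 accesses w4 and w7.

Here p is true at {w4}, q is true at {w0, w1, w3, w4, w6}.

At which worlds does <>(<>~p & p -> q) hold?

w0: successors {w0, w1}; <>~p & p -> q there: w0:T, w1:T. ✓
w1: successors {w3, w6}; <>~p & p -> q there: w3:T, w6:T. ✓
w3: successors {w7}; <>~p & p -> q there: w7:T. ✓
w4: successors {w4}; <>~p & p -> q there: w4:T. ✓
w6: successors {w6, w7}; <>~p & p -> q there: w6:T, w7:T. ✓
w7: successors {w4, w7}; <>~p & p -> q there: w4:T, w7:T. ✓

{w0, w1, w3, w4, w6, w7}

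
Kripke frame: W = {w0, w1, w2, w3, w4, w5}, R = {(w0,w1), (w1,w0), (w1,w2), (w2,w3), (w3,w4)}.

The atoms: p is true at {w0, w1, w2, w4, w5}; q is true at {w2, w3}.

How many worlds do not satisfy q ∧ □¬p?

5

w0: q is F, □¬p is F. ✗
w1: q is F, □¬p is F. ✗
w2: q is T, □¬p is T. ✓
w3: q is T, □¬p is F. ✗
w4: q is F, □¬p is T. ✗
w5: q is F, □¬p is T. ✗
Satisfying worlds: {w2}.
So q ∧ □¬p fails at the other 5 worlds.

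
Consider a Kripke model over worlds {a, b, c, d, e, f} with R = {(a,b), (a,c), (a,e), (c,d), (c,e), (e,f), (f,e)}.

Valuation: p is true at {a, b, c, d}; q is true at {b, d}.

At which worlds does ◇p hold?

{a, c}

a: successors {b, c, e}; p there: b:T, c:T, e:F. ✓
b: no successors, so ◇p fails. ✗
c: successors {d, e}; p there: d:T, e:F. ✓
d: no successors, so ◇p fails. ✗
e: successors {f}; p there: f:F. ✗
f: successors {e}; p there: e:F. ✗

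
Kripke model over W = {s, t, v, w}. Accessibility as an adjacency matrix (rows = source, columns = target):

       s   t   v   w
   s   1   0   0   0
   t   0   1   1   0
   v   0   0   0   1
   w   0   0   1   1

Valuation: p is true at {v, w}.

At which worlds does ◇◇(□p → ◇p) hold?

s: successors {s}; ◇(□p → ◇p) there: s:T. ✓
t: successors {t, v}; ◇(□p → ◇p) there: t:T, v:T. ✓
v: successors {w}; ◇(□p → ◇p) there: w:T. ✓
w: successors {v, w}; ◇(□p → ◇p) there: v:T, w:T. ✓

{s, t, v, w}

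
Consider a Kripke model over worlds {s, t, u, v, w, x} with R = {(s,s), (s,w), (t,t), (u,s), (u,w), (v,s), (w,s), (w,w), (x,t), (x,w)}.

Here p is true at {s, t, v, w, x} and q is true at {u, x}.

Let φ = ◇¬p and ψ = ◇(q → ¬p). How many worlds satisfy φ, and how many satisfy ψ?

For ◇¬p:
s: successors {s, w}; ¬p there: s:F, w:F. ✗
t: successors {t}; ¬p there: t:F. ✗
u: successors {s, w}; ¬p there: s:F, w:F. ✗
v: successors {s}; ¬p there: s:F. ✗
w: successors {s, w}; ¬p there: s:F, w:F. ✗
x: successors {t, w}; ¬p there: t:F, w:F. ✗
— 0 worlds.
For ◇(q → ¬p):
s: successors {s, w}; q → ¬p there: s:T, w:T. ✓
t: successors {t}; q → ¬p there: t:T. ✓
u: successors {s, w}; q → ¬p there: s:T, w:T. ✓
v: successors {s}; q → ¬p there: s:T. ✓
w: successors {s, w}; q → ¬p there: s:T, w:T. ✓
x: successors {t, w}; q → ¬p there: t:T, w:T. ✓
— 6 worlds.

0 and 6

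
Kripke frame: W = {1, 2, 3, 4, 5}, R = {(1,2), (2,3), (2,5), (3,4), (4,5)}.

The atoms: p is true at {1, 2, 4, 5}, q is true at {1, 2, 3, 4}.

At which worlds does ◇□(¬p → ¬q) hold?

{2, 3, 4}

1: successors {2}; □(¬p → ¬q) there: 2:F. ✗
2: successors {3, 5}; □(¬p → ¬q) there: 3:T, 5:T. ✓
3: successors {4}; □(¬p → ¬q) there: 4:T. ✓
4: successors {5}; □(¬p → ¬q) there: 5:T. ✓
5: no successors, so ◇□(¬p → ¬q) fails. ✗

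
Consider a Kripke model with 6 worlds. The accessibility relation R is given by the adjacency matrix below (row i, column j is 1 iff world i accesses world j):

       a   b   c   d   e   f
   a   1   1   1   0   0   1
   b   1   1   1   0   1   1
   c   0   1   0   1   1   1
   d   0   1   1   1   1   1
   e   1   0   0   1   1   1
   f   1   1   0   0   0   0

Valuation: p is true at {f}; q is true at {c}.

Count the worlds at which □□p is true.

0

a: successors {a, b, c, f}; □p there: a:F, b:F, c:F, f:F. ✗
b: successors {a, b, c, e, f}; □p there: a:F, b:F, c:F, e:F, f:F. ✗
c: successors {b, d, e, f}; □p there: b:F, d:F, e:F, f:F. ✗
d: successors {b, c, d, e, f}; □p there: b:F, c:F, d:F, e:F, f:F. ✗
e: successors {a, d, e, f}; □p there: a:F, d:F, e:F, f:F. ✗
f: successors {a, b}; □p there: a:F, b:F. ✗
Satisfying worlds: ∅.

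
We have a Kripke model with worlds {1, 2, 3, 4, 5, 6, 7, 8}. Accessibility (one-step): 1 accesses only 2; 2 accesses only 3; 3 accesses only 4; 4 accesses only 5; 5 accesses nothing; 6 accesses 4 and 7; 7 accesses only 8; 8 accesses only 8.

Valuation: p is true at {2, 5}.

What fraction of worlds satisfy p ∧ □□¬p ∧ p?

1: p ∧ □□¬p is F, p is F. ✗
2: p ∧ □□¬p is T, p is T. ✓
3: p ∧ □□¬p is F, p is F. ✗
4: p ∧ □□¬p is F, p is F. ✗
5: p ∧ □□¬p is T, p is T. ✓
6: p ∧ □□¬p is F, p is F. ✗
7: p ∧ □□¬p is F, p is F. ✗
8: p ∧ □□¬p is F, p is F. ✗
That's 2 of 8 worlds, so 2/8 = 1/4.

1/4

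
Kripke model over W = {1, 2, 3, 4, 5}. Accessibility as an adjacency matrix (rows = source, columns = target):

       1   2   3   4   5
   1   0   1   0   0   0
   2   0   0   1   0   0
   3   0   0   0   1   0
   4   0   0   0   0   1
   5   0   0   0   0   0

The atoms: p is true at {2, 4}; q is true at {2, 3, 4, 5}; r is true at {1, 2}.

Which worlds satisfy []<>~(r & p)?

1: successors {2}; <>~(r & p) there: 2:T. ✓
2: successors {3}; <>~(r & p) there: 3:T. ✓
3: successors {4}; <>~(r & p) there: 4:T. ✓
4: successors {5}; <>~(r & p) there: 5:F. ✗
5: no successors, so []<>~(r & p) holds vacuously. ✓

{1, 2, 3, 5}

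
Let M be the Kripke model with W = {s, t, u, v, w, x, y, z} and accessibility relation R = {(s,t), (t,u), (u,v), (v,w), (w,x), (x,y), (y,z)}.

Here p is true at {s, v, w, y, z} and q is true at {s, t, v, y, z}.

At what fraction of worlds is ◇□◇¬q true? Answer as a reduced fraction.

s: successors {t}; □◇¬q there: t:F. ✗
t: successors {u}; □◇¬q there: u:T. ✓
u: successors {v}; □◇¬q there: v:T. ✓
v: successors {w}; □◇¬q there: w:F. ✗
w: successors {x}; □◇¬q there: x:F. ✗
x: successors {y}; □◇¬q there: y:F. ✗
y: successors {z}; □◇¬q there: z:T. ✓
z: no successors, so ◇□◇¬q fails. ✗
That's 3 of 8 worlds, so 3/8.

3/8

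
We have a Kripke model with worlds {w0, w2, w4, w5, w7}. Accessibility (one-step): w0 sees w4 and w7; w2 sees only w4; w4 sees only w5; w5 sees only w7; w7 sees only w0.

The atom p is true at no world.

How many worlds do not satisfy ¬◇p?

0

w0: ◇p is F. ✓
w2: ◇p is F. ✓
w4: ◇p is F. ✓
w5: ◇p is F. ✓
w7: ◇p is F. ✓
Satisfying worlds: {w0, w2, w4, w5, w7}.
So ¬◇p fails at the other 0 worlds.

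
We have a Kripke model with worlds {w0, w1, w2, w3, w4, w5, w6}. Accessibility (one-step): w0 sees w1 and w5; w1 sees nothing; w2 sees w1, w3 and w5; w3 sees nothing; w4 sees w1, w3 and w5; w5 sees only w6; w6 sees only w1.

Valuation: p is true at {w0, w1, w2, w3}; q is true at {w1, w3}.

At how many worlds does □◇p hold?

3

w0: successors {w1, w5}; ◇p there: w1:F, w5:F. ✗
w1: no successors, so □◇p holds vacuously. ✓
w2: successors {w1, w3, w5}; ◇p there: w1:F, w3:F, w5:F. ✗
w3: no successors, so □◇p holds vacuously. ✓
w4: successors {w1, w3, w5}; ◇p there: w1:F, w3:F, w5:F. ✗
w5: successors {w6}; ◇p there: w6:T. ✓
w6: successors {w1}; ◇p there: w1:F. ✗
Satisfying worlds: {w1, w3, w5}.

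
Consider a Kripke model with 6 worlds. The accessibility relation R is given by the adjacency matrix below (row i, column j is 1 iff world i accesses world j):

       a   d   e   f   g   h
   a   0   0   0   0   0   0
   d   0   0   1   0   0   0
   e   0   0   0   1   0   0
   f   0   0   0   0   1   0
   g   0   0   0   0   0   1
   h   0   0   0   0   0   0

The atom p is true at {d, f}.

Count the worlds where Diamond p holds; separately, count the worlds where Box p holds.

1 and 3

For Diamond p:
a: no successors, so Diamond p fails. ✗
d: successors {e}; p there: e:F. ✗
e: successors {f}; p there: f:T. ✓
f: successors {g}; p there: g:F. ✗
g: successors {h}; p there: h:F. ✗
h: no successors, so Diamond p fails. ✗
— 1 world.
For Box p:
a: no successors, so Box p holds vacuously. ✓
d: successors {e}; p there: e:F. ✗
e: successors {f}; p there: f:T. ✓
f: successors {g}; p there: g:F. ✗
g: successors {h}; p there: h:F. ✗
h: no successors, so Box p holds vacuously. ✓
— 3 worlds.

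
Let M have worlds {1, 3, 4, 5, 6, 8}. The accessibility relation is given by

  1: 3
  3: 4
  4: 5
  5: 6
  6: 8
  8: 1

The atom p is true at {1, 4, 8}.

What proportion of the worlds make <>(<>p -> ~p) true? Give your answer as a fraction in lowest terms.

1: successors {3}; <>p -> ~p there: 3:T. ✓
3: successors {4}; <>p -> ~p there: 4:T. ✓
4: successors {5}; <>p -> ~p there: 5:T. ✓
5: successors {6}; <>p -> ~p there: 6:T. ✓
6: successors {8}; <>p -> ~p there: 8:F. ✗
8: successors {1}; <>p -> ~p there: 1:T. ✓
That's 5 of 6 worlds, so 5/6.

5/6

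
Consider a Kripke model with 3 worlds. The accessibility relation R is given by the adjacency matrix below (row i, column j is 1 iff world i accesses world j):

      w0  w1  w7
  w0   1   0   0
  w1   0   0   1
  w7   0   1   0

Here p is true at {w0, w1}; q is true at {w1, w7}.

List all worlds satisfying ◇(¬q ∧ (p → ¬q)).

w0: successors {w0}; ¬q ∧ (p → ¬q) there: w0:T. ✓
w1: successors {w7}; ¬q ∧ (p → ¬q) there: w7:F. ✗
w7: successors {w1}; ¬q ∧ (p → ¬q) there: w1:F. ✗

{w0}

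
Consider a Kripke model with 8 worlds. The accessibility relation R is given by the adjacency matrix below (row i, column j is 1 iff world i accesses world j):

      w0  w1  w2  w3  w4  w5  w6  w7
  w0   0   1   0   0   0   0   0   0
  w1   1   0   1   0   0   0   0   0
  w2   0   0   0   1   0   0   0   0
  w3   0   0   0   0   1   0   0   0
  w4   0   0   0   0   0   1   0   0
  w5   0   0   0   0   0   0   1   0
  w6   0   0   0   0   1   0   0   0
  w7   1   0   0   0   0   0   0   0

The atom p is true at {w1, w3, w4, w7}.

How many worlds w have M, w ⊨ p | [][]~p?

6

w0: p is F, [][]~p is T. ✓
w1: p is T, [][]~p is F. ✓
w2: p is F, [][]~p is F. ✗
w3: p is T, [][]~p is T. ✓
w4: p is T, [][]~p is T. ✓
w5: p is F, [][]~p is F. ✗
w6: p is F, [][]~p is T. ✓
w7: p is T, [][]~p is F. ✓
Satisfying worlds: {w0, w1, w3, w4, w6, w7}.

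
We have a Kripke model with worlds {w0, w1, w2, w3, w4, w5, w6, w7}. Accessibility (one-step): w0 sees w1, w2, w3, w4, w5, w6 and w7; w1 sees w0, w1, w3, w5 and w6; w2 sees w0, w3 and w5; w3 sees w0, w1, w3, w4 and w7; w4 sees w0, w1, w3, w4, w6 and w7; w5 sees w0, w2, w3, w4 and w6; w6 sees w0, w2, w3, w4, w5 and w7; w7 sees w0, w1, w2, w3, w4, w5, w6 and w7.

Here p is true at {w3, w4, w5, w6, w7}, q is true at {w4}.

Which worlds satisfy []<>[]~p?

∅

w0: successors {w1, w2, w3, w4, w5, w6, w7}; <>[]~p there: w1:F, w2:F, w3:F, w4:F, w5:F, w6:F, w7:F. ✗
w1: successors {w0, w1, w3, w5, w6}; <>[]~p there: w0:F, w1:F, w3:F, w5:F, w6:F. ✗
w2: successors {w0, w3, w5}; <>[]~p there: w0:F, w3:F, w5:F. ✗
w3: successors {w0, w1, w3, w4, w7}; <>[]~p there: w0:F, w1:F, w3:F, w4:F, w7:F. ✗
w4: successors {w0, w1, w3, w4, w6, w7}; <>[]~p there: w0:F, w1:F, w3:F, w4:F, w6:F, w7:F. ✗
w5: successors {w0, w2, w3, w4, w6}; <>[]~p there: w0:F, w2:F, w3:F, w4:F, w6:F. ✗
w6: successors {w0, w2, w3, w4, w5, w7}; <>[]~p there: w0:F, w2:F, w3:F, w4:F, w5:F, w7:F. ✗
w7: successors {w0, w1, w2, w3, w4, w5, w6, w7}; <>[]~p there: w0:F, w1:F, w2:F, w3:F, w4:F, w5:F, w6:F, w7:F. ✗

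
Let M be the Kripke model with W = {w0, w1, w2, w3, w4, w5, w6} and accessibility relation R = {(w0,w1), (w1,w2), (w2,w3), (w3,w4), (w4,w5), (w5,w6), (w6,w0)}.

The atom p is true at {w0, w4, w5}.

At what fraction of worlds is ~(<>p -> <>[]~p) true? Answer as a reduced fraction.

w0: <>p -> <>[]~p is T. ✗
w1: <>p -> <>[]~p is T. ✗
w2: <>p -> <>[]~p is T. ✗
w3: <>p -> <>[]~p is F. ✓
w4: <>p -> <>[]~p is T. ✗
w5: <>p -> <>[]~p is T. ✗
w6: <>p -> <>[]~p is T. ✗
That's 1 of 7 worlds, so 1/7.

1/7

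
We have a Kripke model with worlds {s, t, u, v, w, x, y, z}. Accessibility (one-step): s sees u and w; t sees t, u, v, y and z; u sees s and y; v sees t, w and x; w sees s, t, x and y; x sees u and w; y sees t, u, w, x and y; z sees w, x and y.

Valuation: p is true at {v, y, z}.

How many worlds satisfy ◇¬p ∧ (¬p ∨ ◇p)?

7

s: ◇¬p is T, ¬p ∨ ◇p is T. ✓
t: ◇¬p is T, ¬p ∨ ◇p is T. ✓
u: ◇¬p is T, ¬p ∨ ◇p is T. ✓
v: ◇¬p is T, ¬p ∨ ◇p is F. ✗
w: ◇¬p is T, ¬p ∨ ◇p is T. ✓
x: ◇¬p is T, ¬p ∨ ◇p is T. ✓
y: ◇¬p is T, ¬p ∨ ◇p is T. ✓
z: ◇¬p is T, ¬p ∨ ◇p is T. ✓
Satisfying worlds: {s, t, u, w, x, y, z}.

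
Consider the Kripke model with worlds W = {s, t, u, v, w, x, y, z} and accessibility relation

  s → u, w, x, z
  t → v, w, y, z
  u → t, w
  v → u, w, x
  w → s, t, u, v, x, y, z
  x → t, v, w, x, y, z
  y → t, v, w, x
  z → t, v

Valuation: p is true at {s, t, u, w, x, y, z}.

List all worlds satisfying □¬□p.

{u}

s: successors {u, w, x, z}; ¬□p there: u:F, w:T, x:T, z:T. ✗
t: successors {v, w, y, z}; ¬□p there: v:F, w:T, y:T, z:T. ✗
u: successors {t, w}; ¬□p there: t:T, w:T. ✓
v: successors {u, w, x}; ¬□p there: u:F, w:T, x:T. ✗
w: successors {s, t, u, v, x, y, z}; ¬□p there: s:F, t:T, u:F, v:F, x:T, y:T, z:T. ✗
x: successors {t, v, w, x, y, z}; ¬□p there: t:T, v:F, w:T, x:T, y:T, z:T. ✗
y: successors {t, v, w, x}; ¬□p there: t:T, v:F, w:T, x:T. ✗
z: successors {t, v}; ¬□p there: t:T, v:F. ✗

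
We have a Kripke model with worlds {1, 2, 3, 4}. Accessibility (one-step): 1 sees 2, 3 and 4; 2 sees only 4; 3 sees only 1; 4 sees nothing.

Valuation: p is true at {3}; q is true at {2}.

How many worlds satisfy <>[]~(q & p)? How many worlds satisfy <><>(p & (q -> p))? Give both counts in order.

For <>[]~(q & p):
1: successors {2, 3, 4}; []~(q & p) there: 2:T, 3:T, 4:T. ✓
2: successors {4}; []~(q & p) there: 4:T. ✓
3: successors {1}; []~(q & p) there: 1:T. ✓
4: no successors, so <>[]~(q & p) fails. ✗
— 3 worlds.
For <><>(p & (q -> p)):
1: successors {2, 3, 4}; <>(p & (q -> p)) there: 2:F, 3:F, 4:F. ✗
2: successors {4}; <>(p & (q -> p)) there: 4:F. ✗
3: successors {1}; <>(p & (q -> p)) there: 1:T. ✓
4: no successors, so <><>(p & (q -> p)) fails. ✗
— 1 world.

3 and 1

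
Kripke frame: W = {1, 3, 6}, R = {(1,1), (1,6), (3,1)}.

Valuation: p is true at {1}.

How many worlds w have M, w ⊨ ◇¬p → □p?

2

1: ◇¬p is T, □p is F. ✗
3: ◇¬p is F, □p is T. ✓
6: ◇¬p is F, □p is T. ✓
Satisfying worlds: {3, 6}.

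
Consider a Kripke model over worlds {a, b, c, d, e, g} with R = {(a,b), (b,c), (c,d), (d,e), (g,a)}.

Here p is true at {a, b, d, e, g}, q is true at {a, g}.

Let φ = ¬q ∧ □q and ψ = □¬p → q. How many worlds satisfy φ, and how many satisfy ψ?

1 and 4

For ¬q ∧ □q:
a: ¬q is F, □q is F. ✗
b: ¬q is T, □q is F. ✗
c: ¬q is T, □q is F. ✗
d: ¬q is T, □q is F. ✗
e: ¬q is T, □q is T. ✓
g: ¬q is F, □q is T. ✗
— 1 world.
For □¬p → q:
a: □¬p is F, q is T. ✓
b: □¬p is T, q is F. ✗
c: □¬p is F, q is F. ✓
d: □¬p is F, q is F. ✓
e: □¬p is T, q is F. ✗
g: □¬p is F, q is T. ✓
— 4 worlds.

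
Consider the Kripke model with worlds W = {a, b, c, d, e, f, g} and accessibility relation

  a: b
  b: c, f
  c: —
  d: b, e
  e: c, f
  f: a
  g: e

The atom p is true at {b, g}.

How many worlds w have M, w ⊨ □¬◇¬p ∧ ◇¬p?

a: □¬◇¬p is F, ◇¬p is F. ✗
b: □¬◇¬p is F, ◇¬p is T. ✗
c: □¬◇¬p is T, ◇¬p is F. ✗
d: □¬◇¬p is F, ◇¬p is T. ✗
e: □¬◇¬p is F, ◇¬p is T. ✗
f: □¬◇¬p is T, ◇¬p is T. ✓
g: □¬◇¬p is F, ◇¬p is T. ✗
Satisfying worlds: {f}.

1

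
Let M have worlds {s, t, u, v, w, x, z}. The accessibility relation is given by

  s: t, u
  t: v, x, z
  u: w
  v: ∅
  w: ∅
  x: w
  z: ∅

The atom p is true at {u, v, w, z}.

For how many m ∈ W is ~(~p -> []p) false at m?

s: ~p -> []p is F. ✓
t: ~p -> []p is F. ✓
u: ~p -> []p is T. ✗
v: ~p -> []p is T. ✗
w: ~p -> []p is T. ✗
x: ~p -> []p is T. ✗
z: ~p -> []p is T. ✗
Satisfying worlds: {s, t}.
So ~(~p -> []p) fails at the other 5 worlds.

5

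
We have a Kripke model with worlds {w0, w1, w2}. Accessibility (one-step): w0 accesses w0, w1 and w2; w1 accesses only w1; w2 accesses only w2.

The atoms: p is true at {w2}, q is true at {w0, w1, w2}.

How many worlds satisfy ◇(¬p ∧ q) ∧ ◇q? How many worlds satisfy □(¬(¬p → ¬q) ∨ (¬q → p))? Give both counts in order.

For ◇(¬p ∧ q) ∧ ◇q:
w0: ◇(¬p ∧ q) is T, ◇q is T. ✓
w1: ◇(¬p ∧ q) is T, ◇q is T. ✓
w2: ◇(¬p ∧ q) is F, ◇q is T. ✗
— 2 worlds.
For □(¬(¬p → ¬q) ∨ (¬q → p)):
w0: successors {w0, w1, w2}; ¬(¬p → ¬q) ∨ (¬q → p) there: w0:T, w1:T, w2:T. ✓
w1: successors {w1}; ¬(¬p → ¬q) ∨ (¬q → p) there: w1:T. ✓
w2: successors {w2}; ¬(¬p → ¬q) ∨ (¬q → p) there: w2:T. ✓
— 3 worlds.

2 and 3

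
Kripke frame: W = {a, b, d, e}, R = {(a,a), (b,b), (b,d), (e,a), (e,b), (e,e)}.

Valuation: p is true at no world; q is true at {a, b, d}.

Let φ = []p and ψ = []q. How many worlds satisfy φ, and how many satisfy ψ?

For []p:
a: successors {a}; p there: a:F. ✗
b: successors {b, d}; p there: b:F, d:F. ✗
d: no successors, so []p holds vacuously. ✓
e: successors {a, b, e}; p there: a:F, b:F, e:F. ✗
— 1 world.
For []q:
a: successors {a}; q there: a:T. ✓
b: successors {b, d}; q there: b:T, d:T. ✓
d: no successors, so []q holds vacuously. ✓
e: successors {a, b, e}; q there: a:T, b:T, e:F. ✗
— 3 worlds.

1 and 3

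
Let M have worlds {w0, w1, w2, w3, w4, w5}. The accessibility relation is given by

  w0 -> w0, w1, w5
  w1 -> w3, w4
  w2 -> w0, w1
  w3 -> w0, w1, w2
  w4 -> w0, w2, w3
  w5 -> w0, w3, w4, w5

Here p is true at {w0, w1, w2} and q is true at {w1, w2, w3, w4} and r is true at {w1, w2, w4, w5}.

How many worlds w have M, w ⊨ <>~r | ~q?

6

w0: <>~r is T, ~q is T. ✓
w1: <>~r is T, ~q is F. ✓
w2: <>~r is T, ~q is F. ✓
w3: <>~r is T, ~q is F. ✓
w4: <>~r is T, ~q is F. ✓
w5: <>~r is T, ~q is T. ✓
Satisfying worlds: {w0, w1, w2, w3, w4, w5}.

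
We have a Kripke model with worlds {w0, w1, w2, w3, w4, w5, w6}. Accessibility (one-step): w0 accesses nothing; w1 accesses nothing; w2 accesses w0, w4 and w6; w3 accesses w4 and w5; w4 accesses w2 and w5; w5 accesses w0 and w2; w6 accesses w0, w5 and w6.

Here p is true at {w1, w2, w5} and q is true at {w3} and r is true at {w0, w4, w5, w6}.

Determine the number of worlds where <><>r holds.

w0: no successors, so <><>r fails. ✗
w1: no successors, so <><>r fails. ✗
w2: successors {w0, w4, w6}; <>r there: w0:F, w4:T, w6:T. ✓
w3: successors {w4, w5}; <>r there: w4:T, w5:T. ✓
w4: successors {w2, w5}; <>r there: w2:T, w5:T. ✓
w5: successors {w0, w2}; <>r there: w0:F, w2:T. ✓
w6: successors {w0, w5, w6}; <>r there: w0:F, w5:T, w6:T. ✓
Satisfying worlds: {w2, w3, w4, w5, w6}.

5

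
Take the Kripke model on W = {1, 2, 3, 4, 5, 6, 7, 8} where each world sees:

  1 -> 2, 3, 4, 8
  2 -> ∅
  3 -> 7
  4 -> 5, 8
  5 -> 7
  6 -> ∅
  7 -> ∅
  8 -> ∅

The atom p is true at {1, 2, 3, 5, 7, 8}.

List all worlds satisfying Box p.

{2, 3, 4, 5, 6, 7, 8}

1: successors {2, 3, 4, 8}; p there: 2:T, 3:T, 4:F, 8:T. ✗
2: no successors, so Box p holds vacuously. ✓
3: successors {7}; p there: 7:T. ✓
4: successors {5, 8}; p there: 5:T, 8:T. ✓
5: successors {7}; p there: 7:T. ✓
6: no successors, so Box p holds vacuously. ✓
7: no successors, so Box p holds vacuously. ✓
8: no successors, so Box p holds vacuously. ✓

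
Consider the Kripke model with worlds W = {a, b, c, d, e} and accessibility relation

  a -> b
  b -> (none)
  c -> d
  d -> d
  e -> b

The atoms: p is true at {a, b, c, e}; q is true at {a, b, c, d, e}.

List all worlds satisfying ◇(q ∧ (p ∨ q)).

a: successors {b}; q ∧ (p ∨ q) there: b:T. ✓
b: no successors, so ◇(q ∧ (p ∨ q)) fails. ✗
c: successors {d}; q ∧ (p ∨ q) there: d:T. ✓
d: successors {d}; q ∧ (p ∨ q) there: d:T. ✓
e: successors {b}; q ∧ (p ∨ q) there: b:T. ✓

{a, c, d, e}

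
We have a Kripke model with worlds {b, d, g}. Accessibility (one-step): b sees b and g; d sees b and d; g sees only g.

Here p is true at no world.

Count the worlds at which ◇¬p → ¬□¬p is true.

0

b: ◇¬p is T, ¬□¬p is F. ✗
d: ◇¬p is T, ¬□¬p is F. ✗
g: ◇¬p is T, ¬□¬p is F. ✗
Satisfying worlds: ∅.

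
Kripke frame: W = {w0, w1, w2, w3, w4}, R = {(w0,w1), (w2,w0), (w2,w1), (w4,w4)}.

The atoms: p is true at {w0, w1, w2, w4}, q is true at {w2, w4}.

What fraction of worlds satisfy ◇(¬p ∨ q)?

1/5

w0: successors {w1}; ¬p ∨ q there: w1:F. ✗
w1: no successors, so ◇(¬p ∨ q) fails. ✗
w2: successors {w0, w1}; ¬p ∨ q there: w0:F, w1:F. ✗
w3: no successors, so ◇(¬p ∨ q) fails. ✗
w4: successors {w4}; ¬p ∨ q there: w4:T. ✓
That's 1 of 5 worlds, so 1/5.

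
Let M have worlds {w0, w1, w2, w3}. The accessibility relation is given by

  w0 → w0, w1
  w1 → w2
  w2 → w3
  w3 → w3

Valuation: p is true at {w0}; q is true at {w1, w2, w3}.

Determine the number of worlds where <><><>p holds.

1

w0: successors {w0, w1}; <><>p there: w0:T, w1:F. ✓
w1: successors {w2}; <><>p there: w2:F. ✗
w2: successors {w3}; <><>p there: w3:F. ✗
w3: successors {w3}; <><>p there: w3:F. ✗
Satisfying worlds: {w0}.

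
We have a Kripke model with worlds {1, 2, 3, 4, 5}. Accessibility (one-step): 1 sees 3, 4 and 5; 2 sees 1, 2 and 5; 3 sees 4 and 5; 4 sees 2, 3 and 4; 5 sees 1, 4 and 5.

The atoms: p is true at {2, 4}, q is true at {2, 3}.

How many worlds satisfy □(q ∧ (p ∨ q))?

1: successors {3, 4, 5}; q ∧ (p ∨ q) there: 3:T, 4:F, 5:F. ✗
2: successors {1, 2, 5}; q ∧ (p ∨ q) there: 1:F, 2:T, 5:F. ✗
3: successors {4, 5}; q ∧ (p ∨ q) there: 4:F, 5:F. ✗
4: successors {2, 3, 4}; q ∧ (p ∨ q) there: 2:T, 3:T, 4:F. ✗
5: successors {1, 4, 5}; q ∧ (p ∨ q) there: 1:F, 4:F, 5:F. ✗
Satisfying worlds: ∅.

0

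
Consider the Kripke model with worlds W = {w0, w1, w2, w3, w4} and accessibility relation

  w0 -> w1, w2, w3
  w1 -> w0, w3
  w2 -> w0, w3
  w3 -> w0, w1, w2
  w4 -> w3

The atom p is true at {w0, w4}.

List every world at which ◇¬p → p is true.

{w0, w4}

w0: ◇¬p is T, p is T. ✓
w1: ◇¬p is T, p is F. ✗
w2: ◇¬p is T, p is F. ✗
w3: ◇¬p is T, p is F. ✗
w4: ◇¬p is T, p is T. ✓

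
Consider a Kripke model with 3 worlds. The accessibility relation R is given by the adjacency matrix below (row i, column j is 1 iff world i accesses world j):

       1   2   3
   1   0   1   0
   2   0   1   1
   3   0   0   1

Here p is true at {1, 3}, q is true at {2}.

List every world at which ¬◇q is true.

1: ◇q is T. ✗
2: ◇q is T. ✗
3: ◇q is F. ✓

{3}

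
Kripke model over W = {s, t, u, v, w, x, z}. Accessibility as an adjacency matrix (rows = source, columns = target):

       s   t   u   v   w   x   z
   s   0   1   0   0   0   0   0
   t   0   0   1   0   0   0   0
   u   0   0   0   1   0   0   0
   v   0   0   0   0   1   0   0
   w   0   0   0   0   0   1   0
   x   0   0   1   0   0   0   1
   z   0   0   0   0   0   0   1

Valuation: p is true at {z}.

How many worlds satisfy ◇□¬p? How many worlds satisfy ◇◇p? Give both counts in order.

5 and 3

For ◇□¬p:
s: successors {t}; □¬p there: t:T. ✓
t: successors {u}; □¬p there: u:T. ✓
u: successors {v}; □¬p there: v:T. ✓
v: successors {w}; □¬p there: w:T. ✓
w: successors {x}; □¬p there: x:F. ✗
x: successors {u, z}; □¬p there: u:T, z:F. ✓
z: successors {z}; □¬p there: z:F. ✗
— 5 worlds.
For ◇◇p:
s: successors {t}; ◇p there: t:F. ✗
t: successors {u}; ◇p there: u:F. ✗
u: successors {v}; ◇p there: v:F. ✗
v: successors {w}; ◇p there: w:F. ✗
w: successors {x}; ◇p there: x:T. ✓
x: successors {u, z}; ◇p there: u:F, z:T. ✓
z: successors {z}; ◇p there: z:T. ✓
— 3 worlds.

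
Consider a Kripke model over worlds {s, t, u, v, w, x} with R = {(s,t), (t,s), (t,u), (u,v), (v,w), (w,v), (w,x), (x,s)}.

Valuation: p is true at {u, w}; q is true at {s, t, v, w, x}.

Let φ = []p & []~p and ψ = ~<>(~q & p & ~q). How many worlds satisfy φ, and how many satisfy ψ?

0 and 5

For []p & []~p:
s: []p is F, []~p is T. ✗
t: []p is F, []~p is F. ✗
u: []p is F, []~p is T. ✗
v: []p is T, []~p is F. ✗
w: []p is F, []~p is T. ✗
x: []p is F, []~p is T. ✗
— 0 worlds.
For ~<>(~q & p & ~q):
s: <>(~q & p & ~q) is F. ✓
t: <>(~q & p & ~q) is T. ✗
u: <>(~q & p & ~q) is F. ✓
v: <>(~q & p & ~q) is F. ✓
w: <>(~q & p & ~q) is F. ✓
x: <>(~q & p & ~q) is F. ✓
— 5 worlds.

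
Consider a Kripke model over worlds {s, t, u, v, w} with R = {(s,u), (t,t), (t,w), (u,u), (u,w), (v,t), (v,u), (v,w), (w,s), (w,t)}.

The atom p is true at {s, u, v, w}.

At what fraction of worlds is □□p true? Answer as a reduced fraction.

s: successors {u}; □p there: u:T. ✓
t: successors {t, w}; □p there: t:F, w:F. ✗
u: successors {u, w}; □p there: u:T, w:F. ✗
v: successors {t, u, w}; □p there: t:F, u:T, w:F. ✗
w: successors {s, t}; □p there: s:T, t:F. ✗
That's 1 of 5 worlds, so 1/5.

1/5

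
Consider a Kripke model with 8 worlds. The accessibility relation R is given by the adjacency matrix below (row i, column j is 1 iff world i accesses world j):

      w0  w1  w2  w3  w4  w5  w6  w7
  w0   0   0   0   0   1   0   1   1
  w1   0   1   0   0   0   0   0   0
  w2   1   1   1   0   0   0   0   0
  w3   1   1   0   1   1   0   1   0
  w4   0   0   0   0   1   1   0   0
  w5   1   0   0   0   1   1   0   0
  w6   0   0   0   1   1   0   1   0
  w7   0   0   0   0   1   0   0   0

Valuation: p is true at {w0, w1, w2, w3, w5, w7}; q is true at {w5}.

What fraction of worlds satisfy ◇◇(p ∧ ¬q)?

w0: successors {w4, w6, w7}; ◇(p ∧ ¬q) there: w4:F, w6:T, w7:F. ✓
w1: successors {w1}; ◇(p ∧ ¬q) there: w1:T. ✓
w2: successors {w0, w1, w2}; ◇(p ∧ ¬q) there: w0:T, w1:T, w2:T. ✓
w3: successors {w0, w1, w3, w4, w6}; ◇(p ∧ ¬q) there: w0:T, w1:T, w3:T, w4:F, w6:T. ✓
w4: successors {w4, w5}; ◇(p ∧ ¬q) there: w4:F, w5:T. ✓
w5: successors {w0, w4, w5}; ◇(p ∧ ¬q) there: w0:T, w4:F, w5:T. ✓
w6: successors {w3, w4, w6}; ◇(p ∧ ¬q) there: w3:T, w4:F, w6:T. ✓
w7: successors {w4}; ◇(p ∧ ¬q) there: w4:F. ✗
That's 7 of 8 worlds, so 7/8.

7/8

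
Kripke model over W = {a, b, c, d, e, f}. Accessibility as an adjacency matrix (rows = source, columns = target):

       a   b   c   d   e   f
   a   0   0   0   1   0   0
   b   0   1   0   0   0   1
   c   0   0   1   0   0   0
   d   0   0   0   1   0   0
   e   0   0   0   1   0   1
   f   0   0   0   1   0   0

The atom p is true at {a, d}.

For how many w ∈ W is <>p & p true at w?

a: <>p is T, p is T. ✓
b: <>p is F, p is F. ✗
c: <>p is F, p is F. ✗
d: <>p is T, p is T. ✓
e: <>p is T, p is F. ✗
f: <>p is T, p is F. ✗
Satisfying worlds: {a, d}.

2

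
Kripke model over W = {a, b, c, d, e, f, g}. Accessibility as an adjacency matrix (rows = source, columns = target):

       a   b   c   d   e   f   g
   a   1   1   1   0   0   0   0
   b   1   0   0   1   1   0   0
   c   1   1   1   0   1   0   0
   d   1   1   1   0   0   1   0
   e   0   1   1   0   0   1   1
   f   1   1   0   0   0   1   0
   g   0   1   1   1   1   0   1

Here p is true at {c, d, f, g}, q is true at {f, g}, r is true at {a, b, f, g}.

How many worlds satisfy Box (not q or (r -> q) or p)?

a: successors {a, b, c}; not q or (r -> q) or p there: a:T, b:T, c:T. ✓
b: successors {a, d, e}; not q or (r -> q) or p there: a:T, d:T, e:T. ✓
c: successors {a, b, c, e}; not q or (r -> q) or p there: a:T, b:T, c:T, e:T. ✓
d: successors {a, b, c, f}; not q or (r -> q) or p there: a:T, b:T, c:T, f:T. ✓
e: successors {b, c, f, g}; not q or (r -> q) or p there: b:T, c:T, f:T, g:T. ✓
f: successors {a, b, f}; not q or (r -> q) or p there: a:T, b:T, f:T. ✓
g: successors {b, c, d, e, g}; not q or (r -> q) or p there: b:T, c:T, d:T, e:T, g:T. ✓
Satisfying worlds: {a, b, c, d, e, f, g}.

7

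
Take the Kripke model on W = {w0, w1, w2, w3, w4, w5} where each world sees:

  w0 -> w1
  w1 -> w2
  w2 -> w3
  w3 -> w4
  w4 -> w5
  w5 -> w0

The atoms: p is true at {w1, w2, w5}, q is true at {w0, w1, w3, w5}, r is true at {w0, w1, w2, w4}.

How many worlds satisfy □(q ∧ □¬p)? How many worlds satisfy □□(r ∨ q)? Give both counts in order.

2 and 6

For □(q ∧ □¬p):
w0: successors {w1}; q ∧ □¬p there: w1:F. ✗
w1: successors {w2}; q ∧ □¬p there: w2:F. ✗
w2: successors {w3}; q ∧ □¬p there: w3:T. ✓
w3: successors {w4}; q ∧ □¬p there: w4:F. ✗
w4: successors {w5}; q ∧ □¬p there: w5:T. ✓
w5: successors {w0}; q ∧ □¬p there: w0:F. ✗
— 2 worlds.
For □□(r ∨ q):
w0: successors {w1}; □(r ∨ q) there: w1:T. ✓
w1: successors {w2}; □(r ∨ q) there: w2:T. ✓
w2: successors {w3}; □(r ∨ q) there: w3:T. ✓
w3: successors {w4}; □(r ∨ q) there: w4:T. ✓
w4: successors {w5}; □(r ∨ q) there: w5:T. ✓
w5: successors {w0}; □(r ∨ q) there: w0:T. ✓
— 6 worlds.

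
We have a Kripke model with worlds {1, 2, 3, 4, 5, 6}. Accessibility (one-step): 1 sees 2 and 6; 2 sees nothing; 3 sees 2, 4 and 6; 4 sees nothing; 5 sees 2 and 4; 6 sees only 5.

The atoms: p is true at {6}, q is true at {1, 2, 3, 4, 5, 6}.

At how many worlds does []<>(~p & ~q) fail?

4

1: successors {2, 6}; <>(~p & ~q) there: 2:F, 6:F. ✗
2: no successors, so []<>(~p & ~q) holds vacuously. ✓
3: successors {2, 4, 6}; <>(~p & ~q) there: 2:F, 4:F, 6:F. ✗
4: no successors, so []<>(~p & ~q) holds vacuously. ✓
5: successors {2, 4}; <>(~p & ~q) there: 2:F, 4:F. ✗
6: successors {5}; <>(~p & ~q) there: 5:F. ✗
Satisfying worlds: {2, 4}.
So []<>(~p & ~q) fails at the other 4 worlds.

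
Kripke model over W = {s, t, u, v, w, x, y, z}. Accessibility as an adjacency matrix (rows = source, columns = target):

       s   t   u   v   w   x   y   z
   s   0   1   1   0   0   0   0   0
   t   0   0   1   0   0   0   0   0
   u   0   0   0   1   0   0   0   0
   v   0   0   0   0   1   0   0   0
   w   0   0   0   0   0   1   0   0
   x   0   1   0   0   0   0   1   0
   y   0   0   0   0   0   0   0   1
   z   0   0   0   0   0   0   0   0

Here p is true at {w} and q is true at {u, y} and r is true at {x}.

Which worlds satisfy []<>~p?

s: successors {t, u}; <>~p there: t:T, u:T. ✓
t: successors {u}; <>~p there: u:T. ✓
u: successors {v}; <>~p there: v:F. ✗
v: successors {w}; <>~p there: w:T. ✓
w: successors {x}; <>~p there: x:T. ✓
x: successors {t, y}; <>~p there: t:T, y:T. ✓
y: successors {z}; <>~p there: z:F. ✗
z: no successors, so []<>~p holds vacuously. ✓

{s, t, v, w, x, z}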